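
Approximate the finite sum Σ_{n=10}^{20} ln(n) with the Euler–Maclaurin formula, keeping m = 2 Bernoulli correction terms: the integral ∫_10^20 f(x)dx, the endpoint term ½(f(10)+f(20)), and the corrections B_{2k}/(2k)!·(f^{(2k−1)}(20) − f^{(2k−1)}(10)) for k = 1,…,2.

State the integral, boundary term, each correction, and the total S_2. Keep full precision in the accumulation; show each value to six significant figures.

∫_10^20 ln(x) dx evaluates to 26.8888.
Boundary: ½(f(10) + f(20)) = ½(2.30259 + 2.99573) = 2.64916.
Integral + boundary = 29.5380.
Correction k=1: B_{2}/2! · (f^{(1)}(20) − f^{(1)}(10)) = 1/12 · (0.0500000 − 0.100000) = -0.00416667.
Partial sum through k=1: 29.5338.
Correction k=2: B_{4}/4! · (f^{(3)}(20) − f^{(3)}(10)) = −1/720 · (0.000250000 − 0.00200000) = 2.43056e-06.

S_2 ≈ 29.5338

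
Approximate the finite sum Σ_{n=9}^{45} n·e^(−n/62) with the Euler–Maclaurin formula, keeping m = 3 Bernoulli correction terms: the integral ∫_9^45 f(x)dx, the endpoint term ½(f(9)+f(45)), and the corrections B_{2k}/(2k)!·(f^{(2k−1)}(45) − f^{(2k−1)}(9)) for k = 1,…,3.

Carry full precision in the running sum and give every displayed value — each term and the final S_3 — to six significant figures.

Integral: ∫_9^45 x·e^(−x/62) dx = 596.795.
Boundary: ½(f(9) + f(45)) = ½(7.78395 + 21.7770) = 14.7805.
Integral + boundary = 611.575.
Order-1 term: 1/12 · (0.132692 − 0.739335) = -0.0505536.
Running total after k=1: 611.525.
Order-2 term: −1/720 · (0.000286306 − 0.000642326) = 4.94472e-07.
Running total after k=2: 611.525.
Order-3 term: 1/30240 · (1.39982e-07 − 2.84162e-07) = -4.76783e-12.

S_3 ≈ 611.525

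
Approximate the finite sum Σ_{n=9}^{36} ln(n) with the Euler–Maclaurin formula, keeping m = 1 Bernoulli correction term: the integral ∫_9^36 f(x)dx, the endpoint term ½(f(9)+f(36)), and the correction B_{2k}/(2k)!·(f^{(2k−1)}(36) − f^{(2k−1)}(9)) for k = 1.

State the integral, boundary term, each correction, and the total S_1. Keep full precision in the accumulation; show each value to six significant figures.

S_1 ≈ 85.1151

Integral: ∫_9^36 ln(x) dx = 82.2317.
Boundary: ½(f(9) + f(36)) = ½(2.19722 + 3.58352) = 2.89037.
So far: 85.1220.
k=1: B_{2}/(2)! × [f^{(1)}(36) − f^{(1)}(9)] = 1/12 × (0.0277778 − 0.111111) = -0.00694444.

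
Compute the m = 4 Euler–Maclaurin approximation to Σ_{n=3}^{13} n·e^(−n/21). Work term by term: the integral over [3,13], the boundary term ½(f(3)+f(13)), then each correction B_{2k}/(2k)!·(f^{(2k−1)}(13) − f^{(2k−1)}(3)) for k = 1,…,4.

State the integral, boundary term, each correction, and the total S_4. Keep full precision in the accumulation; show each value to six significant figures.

Integral: ∫_3^13 x·e^(−x/21) dx = 52.4482.
½[f(3) + f(13)] = ½[2.60063 + 6.99994] = 4.80029.
Integral + boundary = 57.2484.
k=1: B_{2}/(2)! × [f^{(1)}(13) − f^{(1)}(3)] = 1/12 × (0.205126 − 0.743038) = -0.0448260.
After k=1: 57.2036.
k=2: B_{4}/(4)! × [f^{(3)}(13) − f^{(3)}(3)] = −1/720 × (0.00290712 − 0.00561631) = 3.76277e-06.
After k=2: 57.2036.
k=3: B_{6}/(6)! × [f^{(5)}(13) − f^{(5)}(3)] = 1/30240 × (1.21295e-05 − 2.16502e-05) = -3.14838e-10.
After k=3: 57.2036.
k=4: B_{8}/(8)! × [f^{(7)}(13) − f^{(7)}(3)] = −1/1209600 × (4.00609e-08 − 6.93083e-08) = 2.41794e-14.

S_4 ≈ 57.2036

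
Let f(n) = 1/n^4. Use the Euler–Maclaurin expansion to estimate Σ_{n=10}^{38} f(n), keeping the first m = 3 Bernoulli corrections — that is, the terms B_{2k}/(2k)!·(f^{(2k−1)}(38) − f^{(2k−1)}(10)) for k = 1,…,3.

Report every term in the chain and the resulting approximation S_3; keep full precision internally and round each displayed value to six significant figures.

The integral term ∫_10^38 1/x^4 dx = 0.000327259.
½[f(10) + f(38)] = ½[0.000100000 + 4.79585e-07] = 5.02398e-05.
So far: 0.000377498.
k=1: B_{2}/(2)! × [f^{(1)}(38) − f^{(1)}(10)] = 1/12 × (-5.04826e-08 − (-4.00000e-05)) = 3.32913e-06.
After k=1: 0.000380828.
k=2: B_{4}/(4)! × [f^{(3)}(38) − f^{(3)}(10)] = −1/720 × (-1.04881e-09 − (-1.20000e-05)) = -1.66652e-08.
After k=2: 0.000380811.
k=3: B_{6}/(6)! × [f^{(5)}(38) − f^{(5)}(10)] = 1/30240 × (-4.06740e-11 − (-6.72000e-06)) = 2.22221e-10.

S_3 ≈ 0.000380811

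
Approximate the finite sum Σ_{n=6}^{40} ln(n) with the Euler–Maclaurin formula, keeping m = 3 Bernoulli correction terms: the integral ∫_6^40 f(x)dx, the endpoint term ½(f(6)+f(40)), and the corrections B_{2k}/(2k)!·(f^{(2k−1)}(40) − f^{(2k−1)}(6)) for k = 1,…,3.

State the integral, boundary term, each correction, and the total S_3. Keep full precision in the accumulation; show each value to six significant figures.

∫_6^40 ln(x) dx evaluates to 102.805.
½[f(6) + f(40)] = ½[1.79176 + 3.68888] = 2.74032.
Running total after boundary: 105.545.
Correction k=1: B_{2}/2! · (f^{(1)}(40) − f^{(1)}(6)) = 1/12 · (0.0250000 − 0.166667) = -0.0118056.
After k=1: 105.533.
Correction k=2: B_{4}/4! · (f^{(3)}(40) − f^{(3)}(6)) = −1/720 · (3.12500e-05 − 0.00925926) = 1.28167e-05.
After k=2: 105.533.
Correction k=3: B_{6}/6! · (f^{(5)}(40) − f^{(5)}(6)) = 1/30240 · (2.34375e-07 − 0.00308642) = -1.02056e-07.

S_3 ≈ 105.533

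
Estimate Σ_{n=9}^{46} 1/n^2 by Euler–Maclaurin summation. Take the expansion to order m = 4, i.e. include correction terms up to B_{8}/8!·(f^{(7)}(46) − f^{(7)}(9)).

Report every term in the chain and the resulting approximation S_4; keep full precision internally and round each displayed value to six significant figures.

Integral: ∫_9^46 1/x^2 dx = 0.0893720.
Boundary: ½(f(9) + f(46)) = ½(0.0123457 + 0.000472590) = 0.00640913.
So far: 0.0957811.
k=1: B_{2}/(2)! × [f^{(1)}(46) − f^{(1)}(9)] = 1/12 × (-2.05474e-05 − (-0.00274348)) = 0.000226911.
After k=1: 0.0960080.
k=2: B_{4}/(4)! × [f^{(3)}(46) − f^{(3)}(9)] = −1/720 × (-1.16526e-07 − (-0.000406442)) = -5.64341e-07.
After k=2: 0.0960075.
k=3: B_{6}/(6)! × [f^{(5)}(46) − f^{(5)}(9)] = 1/30240 × (-1.65207e-09 − (-0.000150534)) = 4.97793e-09.
After k=3: 0.0960075.
k=4: B_{8}/(8)! × [f^{(7)}(46) − f^{(7)}(9)] = −1/1209600 × (-4.37220e-11 − (-0.000104073)) = -8.60391e-11.

S_4 ≈ 0.0960075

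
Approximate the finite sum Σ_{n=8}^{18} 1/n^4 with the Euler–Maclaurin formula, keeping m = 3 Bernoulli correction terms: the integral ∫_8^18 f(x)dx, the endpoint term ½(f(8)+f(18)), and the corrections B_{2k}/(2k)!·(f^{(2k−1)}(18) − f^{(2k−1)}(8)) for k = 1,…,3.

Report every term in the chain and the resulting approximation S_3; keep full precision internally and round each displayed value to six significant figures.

The integral term ∫_8^18 1/x^4 dx = 0.000593886.
Boundary: ½(f(8) + f(18)) = ½(0.000244141 + 9.52599e-06) = 0.000126833.
Integral + boundary = 0.000720719.
k=1: B_{2}/(2)! × [f^{(1)}(18) − f^{(1)}(8)] = 1/12 × (-2.11689e-06 − (-0.000122070)) = 9.99612e-06.
After k=1: 0.000730715.
k=2: B_{4}/(4)! × [f^{(3)}(18) − f^{(3)}(8)] = −1/720 × (-1.96008e-07 − (-5.72205e-05)) = -7.92006e-08.
After k=2: 0.000730636.
k=3: B_{6}/(6)! × [f^{(5)}(18) − f^{(5)}(8)] = 1/30240 × (-3.38779e-08 − (-5.00679e-05)) = 1.65456e-09.

S_3 ≈ 0.000730638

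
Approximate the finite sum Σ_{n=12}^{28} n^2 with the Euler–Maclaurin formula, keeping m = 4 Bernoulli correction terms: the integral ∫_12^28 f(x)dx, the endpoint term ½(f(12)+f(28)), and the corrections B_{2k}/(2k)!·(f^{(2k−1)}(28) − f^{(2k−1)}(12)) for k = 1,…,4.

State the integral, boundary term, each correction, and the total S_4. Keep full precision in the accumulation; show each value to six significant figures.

S_4 ≈ 7208.00

Integral: ∫_12^28 x^2 dx = 6741.33.
Endpoint term: (f(12) + f(28))/2 = (144.000 + 784.000)/2 = 464.000.
So far: 7205.33.
Order-1 term: 1/12 · (56.0000 − 24.0000) = 2.66667.
Running total after k=1: 7208.00.
Order-2 term: −1/720 · (0.00000 − 0.00000) = 0.00000.
Running total after k=2: 7208.00.
Order-3 term: 1/30240 · (0.00000 − 0.00000) = 0.00000.
Running total after k=3: 7208.00.
Order-4 term: −1/1209600 · (0.00000 − 0.00000) = 0.00000.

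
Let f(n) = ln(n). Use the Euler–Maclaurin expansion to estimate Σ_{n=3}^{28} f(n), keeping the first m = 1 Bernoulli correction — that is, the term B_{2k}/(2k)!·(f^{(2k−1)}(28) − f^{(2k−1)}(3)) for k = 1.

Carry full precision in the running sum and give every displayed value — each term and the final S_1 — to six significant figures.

∫_3^28 ln(x) dx evaluates to 65.0059.
Endpoint term: (f(3) + f(28))/2 = (1.09861 + 3.33220)/2 = 2.21541.
Running total after boundary: 67.2213.
Correction k=1: B_{2}/2! · (f^{(1)}(28) − f^{(1)}(3)) = 1/12 · (0.0357143 − 0.333333) = -0.0248016.

S_1 ≈ 67.1965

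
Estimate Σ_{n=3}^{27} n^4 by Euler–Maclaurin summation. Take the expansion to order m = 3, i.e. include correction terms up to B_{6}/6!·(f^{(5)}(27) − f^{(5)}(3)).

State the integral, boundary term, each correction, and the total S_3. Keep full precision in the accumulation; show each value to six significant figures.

S_3 ≈ 3.14204e+06

Integral: ∫_3^27 x^4 dx = 2.86973e+06.
Endpoint term: (f(3) + f(27))/2 = (81.0000 + 531441)/2 = 265761.
Integral + boundary = 3.13549e+06.
Correction k=1: B_{2}/2! · (f^{(1)}(27) − f^{(1)}(3)) = 1/12 · (78732.0 − 108.000) = 6552.00.
Running total after k=1: 3.14205e+06.
Correction k=2: B_{4}/4! · (f^{(3)}(27) − f^{(3)}(3)) = −1/720 · (648.000 − 72.0000) = -0.800000.
Running total after k=2: 3.14204e+06.
Correction k=3: B_{6}/6! · (f^{(5)}(27) − f^{(5)}(3)) = 1/30240 · (0.00000 − 0.00000) = 0.00000.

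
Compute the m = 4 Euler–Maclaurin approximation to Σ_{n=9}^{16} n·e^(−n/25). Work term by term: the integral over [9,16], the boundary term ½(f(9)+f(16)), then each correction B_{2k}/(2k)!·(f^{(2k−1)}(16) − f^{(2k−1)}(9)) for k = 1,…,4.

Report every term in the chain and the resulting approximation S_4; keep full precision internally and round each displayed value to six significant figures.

The integral term ∫_9^16 x·e^(−x/25) dx = 52.5501.
Boundary: ½(f(9) + f(16)) = ½(6.27909 + 8.43668) = 7.35788.
Running total after boundary: 59.9080.
k=1: B_{2}/(2)! × [f^{(1)}(16) − f^{(1)}(9)] = 1/12 × (0.189825 − 0.446513) = -0.0213906.
After k=1: 59.8866.
k=2: B_{4}/(4)! × [f^{(3)}(16) − f^{(3)}(9)] = −1/720 × (0.00199106 − 0.00294698) = 1.32768e-06.
After k=2: 59.8866.
k=3: B_{6}/(6)! × [f^{(5)}(16) − f^{(5)}(9)] = 1/30240 × (5.88543e-06 − 8.28728e-06) = -7.94263e-11.
After k=3: 59.8866.
k=4: B_{8}/(8)! × [f^{(7)}(16) − f^{(7)}(9)] = −1/1209600 × (1.37363e-08 − 1.89750e-08) = 4.33097e-15.

S_4 ≈ 59.8866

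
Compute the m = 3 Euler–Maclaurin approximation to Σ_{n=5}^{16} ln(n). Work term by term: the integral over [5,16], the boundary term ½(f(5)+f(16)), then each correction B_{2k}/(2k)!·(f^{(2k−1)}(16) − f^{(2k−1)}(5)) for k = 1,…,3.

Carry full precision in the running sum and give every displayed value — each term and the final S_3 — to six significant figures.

The integral term ∫_5^16 ln(x) dx = 25.3142.
Boundary: ½(f(5) + f(16)) = ½(1.60944 + 2.77259) = 2.19101.
So far: 27.5052.
Correction k=1: B_{2}/2! · (f^{(1)}(16) − f^{(1)}(5)) = 1/12 · (0.0625000 − 0.200000) = -0.0114583.
After k=1: 27.4938.
Correction k=2: B_{4}/4! · (f^{(3)}(16) − f^{(3)}(5)) = −1/720 · (0.000488281 − 0.0160000) = 2.15441e-05.
After k=2: 27.4938.
Correction k=3: B_{6}/6! · (f^{(5)}(16) − f^{(5)}(5)) = 1/30240 · (2.28882e-05 − 0.00768000) = -2.53211e-07.

S_3 ≈ 27.4938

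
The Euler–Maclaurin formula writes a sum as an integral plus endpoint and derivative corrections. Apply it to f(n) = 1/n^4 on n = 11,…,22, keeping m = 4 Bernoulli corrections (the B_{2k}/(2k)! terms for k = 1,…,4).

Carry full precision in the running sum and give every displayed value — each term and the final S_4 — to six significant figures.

Integral: ∫_11^22 1/x^4 dx = 0.000219133.
Endpoint term: (f(11) + f(22))/2 = (6.83013e-05 + 4.26883e-06)/2 = 3.62851e-05.
Integral + boundary = 0.000255419.
k=1: B_{2}/(2)! × [f^{(1)}(22) − f^{(1)}(11)] = 1/12 × (-7.76152e-07 − (-2.48369e-05)) = 2.00506e-06.
After k=1: 0.000257424.
k=2: B_{4}/(4)! × [f^{(3)}(22) − f^{(3)}(11)] = −1/720 × (-4.81086e-08 − (-6.15790e-06)) = -8.48582e-09.
After k=2: 0.000257415.
k=3: B_{6}/(6)! × [f^{(5)}(22) − f^{(5)}(11)] = 1/30240 × (-5.56628e-09 − (-2.84994e-06)) = 9.40598e-11.
After k=3: 0.000257415.
k=4: B_{8}/(8)! × [f^{(7)}(22) − f^{(7)}(11)] = −1/1209600 × (-1.03505e-09 − (-2.11979e-06)) = -1.75161e-12.

S_4 ≈ 0.000257415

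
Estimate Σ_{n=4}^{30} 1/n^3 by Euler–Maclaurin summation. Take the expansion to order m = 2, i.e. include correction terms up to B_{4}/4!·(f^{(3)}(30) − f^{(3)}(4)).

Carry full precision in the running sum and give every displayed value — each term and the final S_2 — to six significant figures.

∫_4^30 1/x^3 dx evaluates to 0.0306944.
Boundary: ½(f(4) + f(30)) = ½(0.0156250 + 3.70370e-05) = 0.00783102.
Running total after boundary: 0.0385255.
k=1: B_{2}/(2)! × [f^{(1)}(30) − f^{(1)}(4)] = 1/12 × (-3.70370e-06 − (-0.0117188)) = 0.000976254.
Running total after k=1: 0.0395017.
k=2: B_{4}/(4)! × [f^{(3)}(30) − f^{(3)}(4)] = −1/720 × (-8.23045e-08 − (-0.0146484)) = -2.03449e-05.

S_2 ≈ 0.0394814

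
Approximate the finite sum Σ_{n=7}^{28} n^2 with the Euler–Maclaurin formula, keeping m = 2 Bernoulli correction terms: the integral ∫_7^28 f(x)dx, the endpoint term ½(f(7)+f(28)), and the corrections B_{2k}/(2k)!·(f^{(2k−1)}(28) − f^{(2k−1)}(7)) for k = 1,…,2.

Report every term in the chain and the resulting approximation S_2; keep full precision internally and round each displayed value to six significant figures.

S_2 ≈ 7623.00

∫_7^28 x^2 dx evaluates to 7203.00.
Endpoint term: (f(7) + f(28))/2 = (49.0000 + 784.000)/2 = 416.500.
Integral + boundary = 7619.50.
Order-1 term: 1/12 · (56.0000 − 14.0000) = 3.50000.
Running total after k=1: 7623.00.
Order-2 term: −1/720 · (0.00000 − 0.00000) = 0.00000.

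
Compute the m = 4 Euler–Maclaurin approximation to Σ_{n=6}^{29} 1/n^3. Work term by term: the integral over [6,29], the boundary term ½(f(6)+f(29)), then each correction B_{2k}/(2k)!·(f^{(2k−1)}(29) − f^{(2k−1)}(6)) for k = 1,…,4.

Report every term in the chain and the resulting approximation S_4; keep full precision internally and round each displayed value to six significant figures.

S_4 ≈ 0.0158205

Integral: ∫_6^29 1/x^3 dx = 0.0132944.
½[f(6) + f(29)] = ½[0.00462963 + 4.10021e-05] = 0.00233532.
So far: 0.0156297.
Order-1 term: 1/12 · (-4.24160e-06 − (-0.00231481)) = 0.000192548.
After k=1: 0.0158222.
Order-2 term: −1/720 · (-1.00870e-07 − (-0.00128601)) = -1.78598e-06.
After k=2: 0.0158204.
Order-3 term: 1/30240 · (-5.03752e-09 − (-0.00150034)) = 4.96143e-08.
After k=3: 0.0158205.
Order-4 term: −1/1209600 · (-4.31274e-10 − (-0.00300069)) = -2.48073e-09.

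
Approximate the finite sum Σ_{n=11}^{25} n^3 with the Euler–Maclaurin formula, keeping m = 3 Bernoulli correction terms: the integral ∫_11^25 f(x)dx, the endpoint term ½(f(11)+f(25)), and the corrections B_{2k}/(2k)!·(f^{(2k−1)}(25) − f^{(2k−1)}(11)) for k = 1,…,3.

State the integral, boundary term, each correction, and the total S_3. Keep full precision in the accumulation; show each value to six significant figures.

Integral: ∫_11^25 x^3 dx = 93996.0.
½[f(11) + f(25)] = ½[1331.00 + 15625.0] = 8478.00.
Running total after boundary: 102474.
k=1: B_{2}/(2)! × [f^{(1)}(25) − f^{(1)}(11)] = 1/12 × (1875.00 − 363.000) = 126.000.
Running total after k=1: 102600.
k=2: B_{4}/(4)! × [f^{(3)}(25) − f^{(3)}(11)] = −1/720 × (6.00000 − 6.00000) = 0.00000.
Running total after k=2: 102600.
k=3: B_{6}/(6)! × [f^{(5)}(25) − f^{(5)}(11)] = 1/30240 × (0.00000 − 0.00000) = 0.00000.

S_3 ≈ 102600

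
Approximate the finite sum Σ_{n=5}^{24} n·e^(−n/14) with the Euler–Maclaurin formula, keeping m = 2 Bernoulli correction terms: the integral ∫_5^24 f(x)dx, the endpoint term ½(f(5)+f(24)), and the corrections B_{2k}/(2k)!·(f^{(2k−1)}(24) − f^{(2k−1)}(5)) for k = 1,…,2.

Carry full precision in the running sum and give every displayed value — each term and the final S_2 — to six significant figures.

∫_5^24 x·e^(−x/14) dx evaluates to 90.3038.
½[f(5) + f(24)] = ½[3.49836 + 4.32222] = 3.91029.
Running total after boundary: 94.2141.
Correction k=1: B_{2}/2! · (f^{(1)}(24) − f^{(1)}(5)) = 1/12 · (-0.128637 − 0.449789) = -0.0482022.
After k=1: 94.1659.
Correction k=2: B_{4}/4! · (f^{(3)}(24) − f^{(3)}(5)) = −1/720 · (0.00118136 − 0.00943436) = 1.14625e-05.

S_2 ≈ 94.1659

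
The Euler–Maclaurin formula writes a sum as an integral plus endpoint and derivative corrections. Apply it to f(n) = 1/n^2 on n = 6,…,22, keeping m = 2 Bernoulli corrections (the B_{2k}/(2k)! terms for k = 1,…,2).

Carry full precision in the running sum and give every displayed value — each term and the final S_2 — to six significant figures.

Integral: ∫_6^22 1/x^2 dx = 0.121212.
Endpoint term: (f(6) + f(22))/2 = (0.0277778 + 0.00206612)/2 = 0.0149219.
Integral + boundary = 0.136134.
Order-1 term: 1/12 · (-0.000187829 − (-0.00925926)) = 0.000755953.
Running total after k=1: 0.136890.
Order-2 term: −1/720 · (-4.65691e-06 − (-0.00308642)) = -4.28023e-06.

S_2 ≈ 0.136886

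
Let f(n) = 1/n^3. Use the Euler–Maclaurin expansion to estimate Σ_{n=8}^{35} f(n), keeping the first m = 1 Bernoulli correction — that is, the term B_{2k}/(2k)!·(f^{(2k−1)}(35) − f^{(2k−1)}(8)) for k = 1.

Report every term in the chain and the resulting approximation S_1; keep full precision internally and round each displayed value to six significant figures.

S_1 ≈ 0.00845343

∫_8^35 1/x^3 dx evaluates to 0.00740434.
Boundary: ½(f(8) + f(35)) = ½(0.00195312 + 2.33236e-05) = 0.000988224.
Running total after boundary: 0.00839256.
Correction k=1: B_{2}/2! · (f^{(1)}(35) − f^{(1)}(8)) = 1/12 · (-1.99917e-06 − (-0.000732422)) = 6.08686e-05.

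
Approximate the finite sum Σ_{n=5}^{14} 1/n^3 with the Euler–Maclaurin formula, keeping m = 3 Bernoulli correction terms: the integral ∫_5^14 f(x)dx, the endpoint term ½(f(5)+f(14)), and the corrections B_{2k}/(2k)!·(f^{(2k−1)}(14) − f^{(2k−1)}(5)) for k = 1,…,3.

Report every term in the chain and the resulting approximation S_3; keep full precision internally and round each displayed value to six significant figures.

The integral term ∫_5^14 1/x^3 dx = 0.0174490.
½[f(5) + f(14)] = ½[0.00800000 + 0.000364431] = 0.00418222.
Integral + boundary = 0.0216312.
k=1: B_{2}/(2)! × [f^{(1)}(14) − f^{(1)}(5)] = 1/12 × (-7.80925e-05 − (-0.00480000)) = 0.000393492.
Running total after k=1: 0.0220247.
k=2: B_{4}/(4)! × [f^{(3)}(14) − f^{(3)}(5)] = −1/720 × (-7.96862e-06 − (-0.00384000)) = -5.32227e-06.
Running total after k=2: 0.0220194.
k=3: B_{6}/(6)! × [f^{(5)}(14) − f^{(5)}(5)] = 1/30240 × (-1.70756e-06 − (-0.00645120)) = 2.13277e-07.

S_3 ≈ 0.0220196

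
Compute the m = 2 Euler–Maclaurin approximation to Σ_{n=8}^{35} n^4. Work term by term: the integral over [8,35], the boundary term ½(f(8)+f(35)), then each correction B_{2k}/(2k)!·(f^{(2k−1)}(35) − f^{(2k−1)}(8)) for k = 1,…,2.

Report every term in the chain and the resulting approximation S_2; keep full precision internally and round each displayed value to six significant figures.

S_2 ≈ 1.12643e+07

The integral term ∫_8^35 x^4 dx = 1.04978e+07.
½[f(8) + f(35)] = ½[4096.00 + 1.50062e+06] = 752360.
So far: 1.12502e+07.
k=1: B_{2}/(2)! × [f^{(1)}(35) − f^{(1)}(8)] = 1/12 × (171500 − 2048.00) = 14121.0.
After k=1: 1.12643e+07.
k=2: B_{4}/(4)! × [f^{(3)}(35) − f^{(3)}(8)] = −1/720 × (840.000 − 192.000) = -0.900000.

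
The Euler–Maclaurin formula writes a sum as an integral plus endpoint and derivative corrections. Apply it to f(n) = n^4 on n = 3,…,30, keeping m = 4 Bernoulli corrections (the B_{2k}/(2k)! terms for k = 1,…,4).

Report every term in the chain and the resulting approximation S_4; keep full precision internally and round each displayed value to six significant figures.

S_4 ≈ 5.27398e+06

The integral term ∫_3^30 x^4 dx = 4.85995e+06.
½[f(3) + f(30)] = ½[81.0000 + 810000] = 405040.
Integral + boundary = 5.26499e+06.
Order-1 term: 1/12 · (108000 − 108.000) = 8991.00.
Running total after k=1: 5.27398e+06.
Order-2 term: −1/720 · (720.000 − 72.0000) = -0.900000.
Running total after k=2: 5.27398e+06.
Order-3 term: 1/30240 · (0.00000 − 0.00000) = 0.00000.
Running total after k=3: 5.27398e+06.
Order-4 term: −1/1209600 · (0.00000 − 0.00000) = 0.00000.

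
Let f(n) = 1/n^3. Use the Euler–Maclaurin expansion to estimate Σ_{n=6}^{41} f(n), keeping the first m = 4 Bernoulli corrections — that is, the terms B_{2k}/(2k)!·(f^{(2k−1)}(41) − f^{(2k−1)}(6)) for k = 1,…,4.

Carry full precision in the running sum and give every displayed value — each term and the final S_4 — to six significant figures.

Integral: ∫_6^41 1/x^3 dx = 0.0135914.
Endpoint term: (f(6) + f(41))/2 = (0.00462963 + 1.45094e-05)/2 = 0.00232207.
So far: 0.0159135.
k=1: B_{2}/(2)! × [f^{(1)}(41) − f^{(1)}(6)] = 1/12 × (-1.06166e-06 − (-0.00231481)) = 0.000192813.
After k=1: 0.0161063.
k=2: B_{4}/(4)! × [f^{(3)}(41) − f^{(3)}(6)] = −1/720 × (-1.26313e-08 − (-0.00128601)) = -1.78610e-06.
After k=2: 0.0161045.
k=3: B_{6}/(6)! × [f^{(5)}(41) − f^{(5)}(6)] = 1/30240 × (-3.15595e-10 − (-0.00150034)) = 4.96145e-08.
After k=3: 0.0161046.
k=4: B_{8}/(8)! × [f^{(7)}(41) − f^{(7)}(6)] = −1/1209600 × (-1.35174e-11 − (-0.00300069)) = -2.48073e-09.

S_4 ≈ 0.0161046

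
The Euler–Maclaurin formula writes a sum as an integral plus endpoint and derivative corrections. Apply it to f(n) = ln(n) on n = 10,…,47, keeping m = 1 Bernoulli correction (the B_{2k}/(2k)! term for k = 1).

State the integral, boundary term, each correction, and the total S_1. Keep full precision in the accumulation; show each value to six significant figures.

S_1 ≈ 124.001

∫_10^47 ln(x) dx evaluates to 120.931.
½[f(10) + f(47)] = ½[2.30259 + 3.85015] = 3.07637.
So far: 124.007.
Correction k=1: B_{2}/2! · (f^{(1)}(47) − f^{(1)}(10)) = 1/12 · (0.0212766 − 0.100000) = -0.00656028.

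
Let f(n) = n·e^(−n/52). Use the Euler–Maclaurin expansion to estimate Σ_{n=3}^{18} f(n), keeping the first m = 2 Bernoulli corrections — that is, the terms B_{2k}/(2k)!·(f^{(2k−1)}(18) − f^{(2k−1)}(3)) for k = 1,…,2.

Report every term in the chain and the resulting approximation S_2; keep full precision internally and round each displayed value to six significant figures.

S_2 ≈ 132.467

Integral: ∫_3^18 x·e^(−x/52) dx = 124.720.
½[f(3) + f(18)] = ½[2.83182 + 12.7333] = 7.78254.
Integral + boundary = 132.503.
k=1: B_{2}/(2)! × [f^{(1)}(18) − f^{(1)}(3)] = 1/12 × (0.462533 − 0.889482) = -0.0355791.
Partial sum through k=1: 132.467.
k=2: B_{4}/(4)! × [f^{(3)}(18) − f^{(3)}(3)] = −1/720 × (0.000694283 − 0.00102713) = 4.62290e-07.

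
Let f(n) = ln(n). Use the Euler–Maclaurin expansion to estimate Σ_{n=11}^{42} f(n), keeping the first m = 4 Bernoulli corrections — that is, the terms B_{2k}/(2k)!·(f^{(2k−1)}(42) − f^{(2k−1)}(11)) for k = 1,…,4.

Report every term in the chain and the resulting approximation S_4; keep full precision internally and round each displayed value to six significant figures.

S_4 ≈ 102.667

The integral term ∫_11^42 ln(x) dx = 99.6053.
½[f(11) + f(42)] = ½[2.39790 + 3.73767] = 3.06778.
Running total after boundary: 102.673.
k=1: B_{2}/(2)! × [f^{(1)}(42) − f^{(1)}(11)] = 1/12 × (0.0238095 − 0.0909091) = -0.00559163.
Partial sum through k=1: 102.667.
k=2: B_{4}/(4)! × [f^{(3)}(42) − f^{(3)}(11)] = −1/720 × (2.69949e-05 − 0.00150263) = 2.04949e-06.
Partial sum through k=2: 102.667.
k=3: B_{6}/(6)! × [f^{(5)}(42) − f^{(5)}(11)] = 1/30240 × (1.83639e-07 − 0.000149021) = -4.92187e-09.
Partial sum through k=3: 102.667.
k=4: B_{8}/(8)! × [f^{(7)}(42) − f^{(7)}(11)] = −1/1209600 × (3.12311e-09 − 3.69474e-05) = 3.05425e-11.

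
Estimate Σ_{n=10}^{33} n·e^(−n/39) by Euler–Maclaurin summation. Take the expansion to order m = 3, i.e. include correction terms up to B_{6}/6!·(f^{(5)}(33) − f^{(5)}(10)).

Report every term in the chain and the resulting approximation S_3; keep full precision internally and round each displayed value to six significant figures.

The integral term ∫_10^33 x·e^(−x/39) dx = 273.972.
½[f(10) + f(33)] = ½[7.73824 + 14.1590] = 10.9486.
Running total after boundary: 284.921.
k=1: B_{2}/(2)! × [f^{(1)}(33) − f^{(1)}(10)] = 1/12 × (0.0660095 − 0.575408) = -0.0424499.
After k=1: 284.879.
k=2: B_{4}/(4)! × [f^{(3)}(33) − f^{(3)}(10)] = −1/720 × (0.000607583 − 0.00139583) = 1.09479e-06.
After k=2: 284.879.
k=3: B_{6}/(6)! × [f^{(5)}(33) − f^{(5)}(10)] = 1/30240 × (7.70392e-07 − 1.58669e-06) = -2.69939e-11.

S_3 ≈ 284.879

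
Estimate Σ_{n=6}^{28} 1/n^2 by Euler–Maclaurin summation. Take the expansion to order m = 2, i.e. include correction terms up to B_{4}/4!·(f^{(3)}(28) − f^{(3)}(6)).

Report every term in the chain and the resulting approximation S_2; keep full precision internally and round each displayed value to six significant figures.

S_2 ≈ 0.146239

Integral: ∫_6^28 1/x^2 dx = 0.130952.
Endpoint term: (f(6) + f(28))/2 = (0.0277778 + 0.00127551)/2 = 0.0145266.
Running total after boundary: 0.145479.
k=1: B_{2}/(2)! × [f^{(1)}(28) − f^{(1)}(6)] = 1/12 × (-9.11079e-05 − (-0.00925926)) = 0.000764013.
Running total after k=1: 0.146243.
k=2: B_{4}/(4)! × [f^{(3)}(28) − f^{(3)}(6)] = −1/720 × (-1.39451e-06 − (-0.00308642)) = -4.28476e-06.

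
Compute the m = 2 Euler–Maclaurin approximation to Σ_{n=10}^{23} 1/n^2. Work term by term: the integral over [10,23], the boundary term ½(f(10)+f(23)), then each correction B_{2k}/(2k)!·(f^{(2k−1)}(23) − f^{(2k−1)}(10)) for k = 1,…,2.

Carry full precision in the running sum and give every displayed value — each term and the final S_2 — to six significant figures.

S_2 ≈ 0.0626196

The integral term ∫_10^23 1/x^2 dx = 0.0565217.
½[f(10) + f(23)] = ½[0.0100000 + 0.00189036] = 0.00594518.
Integral + boundary = 0.0624669.
Order-1 term: 1/12 · (-0.000164379 − (-0.00200000)) = 0.000152968.
Running total after k=1: 0.0626199.
Order-2 term: −1/720 · (-3.72883e-06 − (-0.000240000)) = -3.28154e-07.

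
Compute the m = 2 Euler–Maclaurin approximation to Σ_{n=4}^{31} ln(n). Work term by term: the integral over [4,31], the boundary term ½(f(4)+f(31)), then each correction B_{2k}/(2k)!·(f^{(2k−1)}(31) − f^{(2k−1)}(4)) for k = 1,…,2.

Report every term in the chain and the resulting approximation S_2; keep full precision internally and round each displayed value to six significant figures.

S_2 ≈ 76.3005

∫_4^31 ln(x) dx evaluates to 73.9084.
½[f(4) + f(31)] = ½[1.38629 + 3.43399] = 2.41014.
Integral + boundary = 76.3186.
Correction k=1: B_{2}/2! · (f^{(1)}(31) − f^{(1)}(4)) = 1/12 · (0.0322581 − 0.250000) = -0.0181452.
Running total after k=1: 76.3004.
Correction k=2: B_{4}/4! · (f^{(3)}(31) − f^{(3)}(4)) = −1/720 · (6.71344e-05 − 0.0312500) = 4.33095e-05.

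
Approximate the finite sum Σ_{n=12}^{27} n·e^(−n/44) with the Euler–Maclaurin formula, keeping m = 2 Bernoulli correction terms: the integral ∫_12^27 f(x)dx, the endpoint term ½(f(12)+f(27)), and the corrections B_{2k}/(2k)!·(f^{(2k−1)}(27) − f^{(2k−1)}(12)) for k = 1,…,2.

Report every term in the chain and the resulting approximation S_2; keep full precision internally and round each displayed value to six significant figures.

∫_12^27 x·e^(−x/44) dx evaluates to 184.577.
Boundary: ½(f(12) + f(27)) = ½(9.13560 + 14.6172) = 11.8764.
So far: 196.454.
Order-1 term: 1/12 · (0.209169 − 0.553673) = -0.0287087.
Partial sum through k=1: 196.425.
Order-2 term: −1/720 · (0.000667317 − 0.00107246) = 5.62692e-07.

S_2 ≈ 196.425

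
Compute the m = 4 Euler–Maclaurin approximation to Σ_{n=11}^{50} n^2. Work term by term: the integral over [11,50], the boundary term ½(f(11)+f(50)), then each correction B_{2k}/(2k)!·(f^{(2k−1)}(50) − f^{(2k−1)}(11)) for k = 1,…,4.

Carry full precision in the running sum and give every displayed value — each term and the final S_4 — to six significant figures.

∫_11^50 x^2 dx evaluates to 41223.0.
Endpoint term: (f(11) + f(50))/2 = (121.000 + 2500.00)/2 = 1310.50.
So far: 42533.5.
k=1: B_{2}/(2)! × [f^{(1)}(50) − f^{(1)}(11)] = 1/12 × (100.000 − 22.0000) = 6.50000.
After k=1: 42540.0.
k=2: B_{4}/(4)! × [f^{(3)}(50) − f^{(3)}(11)] = −1/720 × (0.00000 − 0.00000) = 0.00000.
After k=2: 42540.0.
k=3: B_{6}/(6)! × [f^{(5)}(50) − f^{(5)}(11)] = 1/30240 × (0.00000 − 0.00000) = 0.00000.
After k=3: 42540.0.
k=4: B_{8}/(8)! × [f^{(7)}(50) − f^{(7)}(11)] = −1/1209600 × (0.00000 − 0.00000) = 0.00000.

S_4 ≈ 42540.0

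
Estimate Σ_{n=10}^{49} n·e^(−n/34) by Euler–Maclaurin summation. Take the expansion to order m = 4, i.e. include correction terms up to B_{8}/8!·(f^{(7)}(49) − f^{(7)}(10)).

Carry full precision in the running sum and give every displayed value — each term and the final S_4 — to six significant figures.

S_4 ≈ 456.450

∫_10^49 x·e^(−x/34) dx evaluates to 446.978.
Boundary: ½(f(10) + f(49)) = ½(7.45189 + 11.5958) = 9.52385.
Integral + boundary = 456.502.
Order-1 term: 1/12 · (-0.104404 − 0.526016) = -0.0525350.
Partial sum through k=1: 456.450.
Order-2 term: −1/720 · (0.000319113 − 0.00174428) = 1.97941e-06.
Partial sum through k=2: 456.450.
Order-3 term: 1/30240 · (6.30225e-07 − 2.62417e-06) = -6.59373e-11.
Partial sum through k=3: 456.450.
Order-4 term: −1/1209600 · (8.51558e-10 − 3.23481e-09) = 1.97028e-15.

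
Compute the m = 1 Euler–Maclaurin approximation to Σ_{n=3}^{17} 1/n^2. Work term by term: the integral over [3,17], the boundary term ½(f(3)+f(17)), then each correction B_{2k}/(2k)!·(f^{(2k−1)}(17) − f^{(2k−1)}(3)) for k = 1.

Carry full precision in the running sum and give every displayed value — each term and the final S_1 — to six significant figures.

Integral: ∫_3^17 1/x^2 dx = 0.274510.
Endpoint term: (f(3) + f(17))/2 = (0.111111 + 0.00346021)/2 = 0.0572857.
Running total after boundary: 0.331795.
k=1: B_{2}/(2)! × [f^{(1)}(17) − f^{(1)}(3)] = 1/12 × (-0.000407083 − (-0.0740741)) = 0.00613892.

S_1 ≈ 0.337934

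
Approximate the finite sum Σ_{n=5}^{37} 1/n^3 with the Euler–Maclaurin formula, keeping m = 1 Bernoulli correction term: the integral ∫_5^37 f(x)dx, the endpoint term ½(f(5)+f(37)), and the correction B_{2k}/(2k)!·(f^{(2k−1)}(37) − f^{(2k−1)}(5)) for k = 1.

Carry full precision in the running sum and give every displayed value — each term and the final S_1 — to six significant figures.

S_1 ≈ 0.0240445

The integral term ∫_5^37 1/x^3 dx = 0.0196348.
½[f(5) + f(37)] = ½[0.00800000 + 1.97422e-05] = 0.00400987.
Integral + boundary = 0.0236446.
k=1: B_{2}/(2)! × [f^{(1)}(37) − f^{(1)}(5)] = 1/12 × (-1.60072e-06 − (-0.00480000)) = 0.000399867.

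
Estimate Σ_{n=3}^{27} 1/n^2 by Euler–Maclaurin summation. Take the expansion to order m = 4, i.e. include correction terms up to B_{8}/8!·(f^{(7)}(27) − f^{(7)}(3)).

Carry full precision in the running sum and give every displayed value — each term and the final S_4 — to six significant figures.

S_4 ≈ 0.358574

The integral term ∫_3^27 1/x^2 dx = 0.296296.
Boundary: ½(f(3) + f(27)) = ½(0.111111 + 0.00137174) = 0.0562414.
Running total after boundary: 0.352538.
Order-1 term: 1/12 · (-0.000101611 − (-0.0740741)) = 0.00616437.
After k=1: 0.358702.
Order-2 term: −1/720 · (-1.67260e-06 − (-0.0987654)) = -0.000137172.
After k=2: 0.358565.
Order-3 term: 1/30240 · (-6.88313e-08 − (-0.329218)) = 1.08868e-05.
After k=3: 0.358576.
Order-4 term: −1/1209600 · (-5.28745e-09 − (-2.04847)) = -1.69351e-06.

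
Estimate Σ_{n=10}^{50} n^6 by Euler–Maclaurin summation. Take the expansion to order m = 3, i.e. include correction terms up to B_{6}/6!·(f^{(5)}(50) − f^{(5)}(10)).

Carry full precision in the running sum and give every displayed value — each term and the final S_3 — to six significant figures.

∫_10^50 x^6 dx evaluates to 1.11606e+11.
½[f(10) + f(50)] = ½[1.00000e+06 + 1.56250e+10] = 7.81300e+09.
So far: 1.19419e+11.
Order-1 term: 1/12 · (1.87500e+09 − 600000) = 1.56200e+08.
Partial sum through k=1: 1.19575e+11.
Order-2 term: −1/720 · (1.50000e+07 − 120000) = -20666.7.
Partial sum through k=2: 1.19575e+11.
Order-3 term: 1/30240 · (36000.0 − 7200.00) = 0.952381.

S_3 ≈ 1.19575e+11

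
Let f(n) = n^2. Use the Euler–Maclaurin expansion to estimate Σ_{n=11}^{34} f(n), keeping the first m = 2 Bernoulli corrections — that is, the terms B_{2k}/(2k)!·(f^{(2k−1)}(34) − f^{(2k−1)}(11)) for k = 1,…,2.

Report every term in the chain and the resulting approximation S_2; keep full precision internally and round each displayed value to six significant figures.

S_2 ≈ 13300.0

Integral: ∫_11^34 x^2 dx = 12657.7.
Boundary: ½(f(11) + f(34)) = ½(121.000 + 1156.00) = 638.500.
Integral + boundary = 13296.2.
Correction k=1: B_{2}/2! · (f^{(1)}(34) − f^{(1)}(11)) = 1/12 · (68.0000 − 22.0000) = 3.83333.
Running total after k=1: 13300.0.
Correction k=2: B_{4}/4! · (f^{(3)}(34) − f^{(3)}(11)) = −1/720 · (0.00000 − 0.00000) = 0.00000.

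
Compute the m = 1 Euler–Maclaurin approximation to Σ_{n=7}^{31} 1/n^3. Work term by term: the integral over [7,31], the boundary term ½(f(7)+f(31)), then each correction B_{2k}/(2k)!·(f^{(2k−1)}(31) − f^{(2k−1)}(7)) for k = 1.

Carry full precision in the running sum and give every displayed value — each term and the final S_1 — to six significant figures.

S_1 ≈ 0.0112622

Integral: ∫_7^31 1/x^3 dx = 0.00968379.
½[f(7) + f(31)] = ½[0.00291545 + 3.35672e-05] = 0.00147451.
Integral + boundary = 0.0111583.
Correction k=1: B_{2}/2! · (f^{(1)}(31) − f^{(1)}(7)) = 1/12 · (-3.24844e-06 − (-0.00124948)) = 0.000103853.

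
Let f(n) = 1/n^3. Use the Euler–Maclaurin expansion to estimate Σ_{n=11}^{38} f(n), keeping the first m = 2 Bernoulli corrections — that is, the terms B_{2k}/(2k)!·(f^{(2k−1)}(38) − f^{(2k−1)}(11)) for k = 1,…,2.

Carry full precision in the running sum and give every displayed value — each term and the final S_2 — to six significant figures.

The integral term ∫_11^38 1/x^3 dx = 0.00378597.
Boundary: ½(f(11) + f(38)) = ½(0.000751315 + 1.82242e-05) = 0.000384770.
So far: 0.00417074.
Order-1 term: 1/12 · (-1.43876e-06 − (-0.000204904)) = 1.69554e-05.
After k=1: 0.00418770.
Order-2 term: −1/720 · (-1.99274e-08 − (-3.38684e-05)) = -4.70118e-08.

S_2 ≈ 0.00418765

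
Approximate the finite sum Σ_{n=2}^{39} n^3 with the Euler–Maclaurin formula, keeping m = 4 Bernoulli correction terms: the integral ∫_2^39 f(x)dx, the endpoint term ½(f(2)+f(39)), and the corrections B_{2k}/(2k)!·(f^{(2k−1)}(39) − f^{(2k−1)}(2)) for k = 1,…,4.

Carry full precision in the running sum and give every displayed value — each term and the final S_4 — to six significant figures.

∫_2^39 x^3 dx evaluates to 578356.
Endpoint term: (f(2) + f(39))/2 = (8.00000 + 59319.0)/2 = 29663.5.
Integral + boundary = 608020.
Correction k=1: B_{2}/2! · (f^{(1)}(39) − f^{(1)}(2)) = 1/12 · (4563.00 − 12.0000) = 379.250.
Partial sum through k=1: 608399.
Correction k=2: B_{4}/4! · (f^{(3)}(39) − f^{(3)}(2)) = −1/720 · (6.00000 − 6.00000) = 0.00000.
Partial sum through k=2: 608399.
Correction k=3: B_{6}/6! · (f^{(5)}(39) − f^{(5)}(2)) = 1/30240 · (0.00000 − 0.00000) = 0.00000.
Partial sum through k=3: 608399.
Correction k=4: B_{8}/8! · (f^{(7)}(39) − f^{(7)}(2)) = −1/1209600 · (0.00000 − 0.00000) = 0.00000.

S_4 ≈ 608399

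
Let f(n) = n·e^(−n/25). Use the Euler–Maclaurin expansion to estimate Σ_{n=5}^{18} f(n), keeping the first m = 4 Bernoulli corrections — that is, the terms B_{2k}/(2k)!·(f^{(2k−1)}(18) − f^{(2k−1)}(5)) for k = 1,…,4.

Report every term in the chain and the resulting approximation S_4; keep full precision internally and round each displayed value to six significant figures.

S_4 ≈ 97.1738

Integral: ∫_5^18 x·e^(−x/25) dx = 90.7894.
Boundary: ½(f(5) + f(18)) = ½(4.09365 + 8.76154) = 6.42760.
Integral + boundary = 97.2170.
Correction k=1: B_{2}/2! · (f^{(1)}(18) − f^{(1)}(5)) = 1/12 · (0.136291 − 0.654985) = -0.0432245.
After k=1: 97.1738.
Correction k=2: B_{4}/4! · (f^{(3)}(18) − f^{(3)}(5)) = −1/720 · (0.00177567 − 0.00366791) = 2.62811e-06.
After k=2: 97.1738.
Correction k=3: B_{6}/6! · (f^{(5)}(18) − f^{(5)}(5)) = 1/30240 · (5.33325e-06 − 1.00606e-05) = -1.56327e-10.
After k=3: 97.1738.
Correction k=4: B_{8}/8! · (f^{(7)}(18) − f^{(7)}(5)) = −1/1209600 · (1.25207e-08 − 2.28039e-08) = 8.50138e-15.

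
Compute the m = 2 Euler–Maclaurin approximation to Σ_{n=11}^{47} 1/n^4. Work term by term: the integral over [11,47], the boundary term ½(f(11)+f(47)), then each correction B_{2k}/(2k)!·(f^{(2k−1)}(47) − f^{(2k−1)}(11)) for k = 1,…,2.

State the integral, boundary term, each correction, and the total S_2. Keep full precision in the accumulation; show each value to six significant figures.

S_2 ≈ 0.000283541

∫_11^47 1/x^4 dx evaluates to 0.000247228.
½[f(11) + f(47)] = ½[6.83013e-05 + 2.04931e-07] = 3.42531e-05.
Integral + boundary = 0.000281481.
k=1: B_{2}/(2)! × [f^{(1)}(47) − f^{(1)}(11)] = 1/12 × (-1.74410e-08 − (-2.48369e-05)) = 2.06828e-06.
Partial sum through k=1: 0.000283549.
k=2: B_{4}/(4)! × [f^{(3)}(47) − f^{(3)}(11)] = −1/720 × (-2.36862e-10 − (-6.15790e-06)) = -8.55231e-09.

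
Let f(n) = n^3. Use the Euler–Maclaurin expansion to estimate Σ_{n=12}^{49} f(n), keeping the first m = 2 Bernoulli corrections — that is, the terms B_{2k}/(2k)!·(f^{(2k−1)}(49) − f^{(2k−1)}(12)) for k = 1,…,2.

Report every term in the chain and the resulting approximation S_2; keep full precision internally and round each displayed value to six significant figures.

S_2 ≈ 1.49627e+06

The integral term ∫_12^49 x^3 dx = 1.43602e+06.
½[f(12) + f(49)] = ½[1728.00 + 117649] = 59688.5.
Running total after boundary: 1.49570e+06.
Order-1 term: 1/12 · (7203.00 − 432.000) = 564.250.
Running total after k=1: 1.49627e+06.
Order-2 term: −1/720 · (6.00000 − 6.00000) = 0.00000.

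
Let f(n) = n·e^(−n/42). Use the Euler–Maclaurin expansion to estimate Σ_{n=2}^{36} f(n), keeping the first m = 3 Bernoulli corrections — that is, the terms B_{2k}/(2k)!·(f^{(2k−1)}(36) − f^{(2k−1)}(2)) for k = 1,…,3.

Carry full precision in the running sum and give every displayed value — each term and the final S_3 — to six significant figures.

S_3 ≈ 380.339

∫_2^36 x·e^(−x/42) dx evaluates to 371.817.
Boundary: ½(f(2) + f(36)) = ½(1.90699 + 15.2774) = 8.59221.
Running total after boundary: 380.409.
k=1: B_{2}/(2)! × [f^{(1)}(36) − f^{(1)}(2)] = 1/12 × (0.0606247 − 0.908092) = -0.0706223.
Running total after k=1: 380.339.
k=2: B_{4}/(4)! × [f^{(3)}(36) − f^{(3)}(2)] = −1/720 × (0.000515516 − 0.00159585) = 1.50047e-06.
Running total after k=2: 380.339.
k=3: B_{6}/(6)! × [f^{(5)}(36) − f^{(5)}(2)] = 1/30240 × (5.65003e-07 − 1.51753e-06) = -3.14988e-11.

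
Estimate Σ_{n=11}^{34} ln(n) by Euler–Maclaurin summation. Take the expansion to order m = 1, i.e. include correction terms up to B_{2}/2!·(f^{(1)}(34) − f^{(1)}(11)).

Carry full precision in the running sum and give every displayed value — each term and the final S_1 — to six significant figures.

S_1 ≈ 73.4764

∫_11^34 ln(x) dx evaluates to 70.5194.
Boundary: ½(f(11) + f(34)) = ½(2.39790 + 3.52636) = 2.96213.
Integral + boundary = 73.4815.
k=1: B_{2}/(2)! × [f^{(1)}(34) − f^{(1)}(11)] = 1/12 × (0.0294118 − 0.0909091) = -0.00512478.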